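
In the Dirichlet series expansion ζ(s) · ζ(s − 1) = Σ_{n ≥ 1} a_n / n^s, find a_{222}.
σ(222) = 456

In the product (Σ m^0/m^s)(Σ k / k^s) = Σ (Σ_{d | n} d) / n^s, the coefficient of 1/n^s is σ(n) = Σ_{d | n} d. For n = 222, divisors are [1, 2, 3, 6, 37, 74, 111, 222]; summing: σ(222) = 456.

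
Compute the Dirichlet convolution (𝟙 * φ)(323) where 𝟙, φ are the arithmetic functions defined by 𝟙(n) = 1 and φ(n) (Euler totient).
(𝟙 * φ)(323) = 323

Divisors of 323: [1, 17, 19, 323]. For each d | 323:
  d = 1: 𝟙(1) · φ(323/1) = 1 · 288 = 288
  d = 17: 𝟙(17) · φ(323/17) = 1 · 18 = 18
  d = 19: 𝟙(19) · φ(323/19) = 1 · 16 = 16
  d = 323: 𝟙(323) · φ(323/323) = 1 · 1 = 1
Summing: (𝟙 * φ)(323) = 288 + 18 + 16 + 1 = 323.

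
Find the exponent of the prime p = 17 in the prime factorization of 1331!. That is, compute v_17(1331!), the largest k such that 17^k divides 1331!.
v_17(1331!) = 82

Legendre's formula: v_p(n!) = Σ_{k ≥ 1} ⌊n / p^k⌋. For p = 17, n = 1331, the terms are:
  ⌊1331/17^1⌋ = ⌊1331/17⌋ = 78
  ⌊1331/17^2⌋ = ⌊1331/289⌋ = 4
(the next term ⌊1331/17^3⌋ = 0, terminating the sum). Summing: v_17(1331!) = 78 + 4 = 82.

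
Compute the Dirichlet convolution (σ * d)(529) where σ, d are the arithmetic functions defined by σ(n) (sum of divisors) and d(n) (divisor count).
(σ * d)(529) = 604

Divisors of 529: [1, 23, 529]. For each d | 529:
  d = 1: σ(1) · d(529/1) = 1 · 3 = 3
  d = 23: σ(23) · d(529/23) = 24 · 2 = 48
  d = 529: σ(529) · d(529/529) = 553 · 1 = 553
Summing: (σ * d)(529) = 3 + 48 + 553 = 604.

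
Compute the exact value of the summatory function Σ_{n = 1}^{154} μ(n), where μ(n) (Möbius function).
Σ_{n ≤ 154} μ(n) = -2

Compute μ(n) for each 1 ≤ n ≤ 154: μ(1) = 1, μ(2) = -1, μ(3) = -1, μ(4) = 0, μ(5) = -1, μ(6) = 1, μ(7) = -1, μ(8) = 0, μ(9) = 0, μ(10) = 1, μ(11) = -1, μ(12) = 0, μ(13) = -1, μ(14) = 1, μ(15) = 1, μ(16) = 0, μ(17) = -1, μ(18) = 0, μ(19) = -1, μ(20) = 0, μ(21) = 1, μ(22) = 1, μ(23) = -1, μ(24) = 0, μ(25) = 0, μ(26) = 1, μ(27) = 0, μ(28) = 0, μ(29) = -1, μ(30) = -1, μ(31) = -1, μ(32) = 0, μ(33) = 1, μ(34) = 1, μ(35) = 1, μ(36) = 0, μ(37) = -1, μ(38) = 1, μ(39) = 1, μ(40) = 0, μ(41) = -1, μ(42) = -1, μ(43) = -1, μ(44) = 0, μ(45) = 0, μ(46) = 1, μ(47) = -1, μ(48) = 0, μ(49) = 0, μ(50) = 0, μ(51) = 1, μ(52) = 0, μ(53) = -1, μ(54) = 0, μ(55) = 1, μ(56) = 0, μ(57) = 1, μ(58) = 1, μ(59) = -1, μ(60) = 0, μ(61) = -1, μ(62) = 1, μ(63) = 0, μ(64) = 0, μ(65) = 1, μ(66) = -1, μ(67) = -1, μ(68) = 0, μ(69) = 1, μ(70) = -1, μ(71) = -1, μ(72) = 0, μ(73) = -1, μ(74) = 1, μ(75) = 0, μ(76) = 0, μ(77) = 1, μ(78) = -1, μ(79) = -1, μ(80) = 0, μ(81) = 0, μ(82) = 1, μ(83) = -1, μ(84) = 0, μ(85) = 1, μ(86) = 1, μ(87) = 1, μ(88) = 0, μ(89) = -1, μ(90) = 0, μ(91) = 1, μ(92) = 0, μ(93) = 1, μ(94) = 1, μ(95) = 1, μ(96) = 0, μ(97) = -1, μ(98) = 0, μ(99) = 0, μ(100) = 0, μ(101) = -1, μ(102) = -1, μ(103) = -1, μ(104) = 0, μ(105) = -1, μ(106) = 1, μ(107) = -1, μ(108) = 0, μ(109) = -1, μ(110) = -1, μ(111) = 1, μ(112) = 0, μ(113) = -1, μ(114) = -1, μ(115) = 1, μ(116) = 0, μ(117) = 0, μ(118) = 1, μ(119) = 1, μ(120) = 0, μ(121) = 0, μ(122) = 1, μ(123) = 1, μ(124) = 0, μ(125) = 0, μ(126) = 0, μ(127) = -1, μ(128) = 0, μ(129) = 1, μ(130) = -1, μ(131) = -1, μ(132) = 0, μ(133) = 1, μ(134) = 1, μ(135) = 0, μ(136) = 0, μ(137) = -1, μ(138) = -1, μ(139) = -1, μ(140) = 0, μ(141) = 1, μ(142) = 1, μ(143) = 1, μ(144) = 0, μ(145) = 1, μ(146) = 1, μ(147) = 0, μ(148) = 0, μ(149) = -1, μ(150) = 0, μ(151) = -1, μ(152) = 0, μ(153) = 0, μ(154) = -1. Summing all 154 values: -2. (Mertens function M(x) = Σ_{n ≤ x} μ(n); on average M(x) should be small (PNT ⟺ M(x) = o(x)).)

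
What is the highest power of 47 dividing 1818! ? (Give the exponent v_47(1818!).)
v_47(1818!) = 38

Legendre's formula: v_p(n!) = Σ_{k ≥ 1} ⌊n / p^k⌋. For p = 47, n = 1818, the terms are:
  ⌊1818/47^1⌋ = ⌊1818/47⌋ = 38
(the next term ⌊1818/47^2⌋ = 0, terminating the sum). Summing: v_47(1818!) = 38 = 38.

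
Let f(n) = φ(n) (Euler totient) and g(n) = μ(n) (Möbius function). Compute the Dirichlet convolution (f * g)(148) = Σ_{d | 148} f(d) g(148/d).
(φ * μ)(148) = 35

Divisors of 148: [1, 2, 4, 37, 74, 148]. For each d | 148:
  d = 1: φ(1) · μ(148/1) = 1 · 0 = 0
  d = 2: φ(2) · μ(148/2) = 1 · 1 = 1
  d = 4: φ(4) · μ(148/4) = 2 · -1 = -2
  d = 37: φ(37) · μ(148/37) = 36 · 0 = 0
  d = 74: φ(74) · μ(148/74) = 36 · -1 = -36
  d = 148: φ(148) · μ(148/148) = 72 · 1 = 72
Summing: (φ * μ)(148) = 0 + 1 + -2 + 0 + -36 + 72 = 35.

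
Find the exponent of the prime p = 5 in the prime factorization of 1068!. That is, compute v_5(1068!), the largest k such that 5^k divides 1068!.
v_5(1068!) = 264

Legendre's formula: v_p(n!) = Σ_{k ≥ 1} ⌊n / p^k⌋. For p = 5, n = 1068, the terms are:
  ⌊1068/5^1⌋ = ⌊1068/5⌋ = 213
  ⌊1068/5^2⌋ = ⌊1068/25⌋ = 42
  ⌊1068/5^3⌋ = ⌊1068/125⌋ = 8
  ⌊1068/5^4⌋ = ⌊1068/625⌋ = 1
(the next term ⌊1068/5^5⌋ = 0, terminating the sum). Summing: v_5(1068!) = 213 + 42 + 8 + 1 = 264.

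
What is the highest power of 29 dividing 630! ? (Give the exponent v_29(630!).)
v_29(630!) = 21

Legendre's formula: v_p(n!) = Σ_{k ≥ 1} ⌊n / p^k⌋. For p = 29, n = 630, the terms are:
  ⌊630/29^1⌋ = ⌊630/29⌋ = 21
(the next term ⌊630/29^2⌋ = 0, terminating the sum). Summing: v_29(630!) = 21 = 21.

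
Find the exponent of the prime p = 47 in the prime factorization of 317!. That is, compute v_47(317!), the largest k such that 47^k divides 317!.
v_47(317!) = 6

Legendre's formula: v_p(n!) = Σ_{k ≥ 1} ⌊n / p^k⌋. For p = 47, n = 317, the terms are:
  ⌊317/47^1⌋ = ⌊317/47⌋ = 6
(the next term ⌊317/47^2⌋ = 0, terminating the sum). Summing: v_47(317!) = 6 = 6.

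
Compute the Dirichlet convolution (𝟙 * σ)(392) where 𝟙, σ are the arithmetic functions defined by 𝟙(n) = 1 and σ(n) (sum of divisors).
(𝟙 * σ)(392) = 1716

Divisors of 392: [1, 2, 4, 7, 8, 14, 28, 49, 56, 98, 196, 392]. For each d | 392:
  d = 1: 𝟙(1) · σ(392/1) = 1 · 855 = 855
  d = 2: 𝟙(2) · σ(392/2) = 1 · 399 = 399
  d = 4: 𝟙(4) · σ(392/4) = 1 · 171 = 171
  d = 7: 𝟙(7) · σ(392/7) = 1 · 120 = 120
  d = 8: 𝟙(8) · σ(392/8) = 1 · 57 = 57
  d = 14: 𝟙(14) · σ(392/14) = 1 · 56 = 56
  d = 28: 𝟙(28) · σ(392/28) = 1 · 24 = 24
  d = 49: 𝟙(49) · σ(392/49) = 1 · 15 = 15
  d = 56: 𝟙(56) · σ(392/56) = 1 · 8 = 8
  d = 98: 𝟙(98) · σ(392/98) = 1 · 7 = 7
  d = 196: 𝟙(196) · σ(392/196) = 1 · 3 = 3
  d = 392: 𝟙(392) · σ(392/392) = 1 · 1 = 1
Summing: (𝟙 * σ)(392) = 855 + 399 + 171 + 120 + 57 + 56 + 24 + 15 + 8 + 7 + 3 + 1 = 1716.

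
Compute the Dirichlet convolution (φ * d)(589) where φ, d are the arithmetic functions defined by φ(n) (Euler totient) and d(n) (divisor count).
(φ * d)(589) = 640

Divisors of 589: [1, 19, 31, 589]. For each d | 589:
  d = 1: φ(1) · d(589/1) = 1 · 4 = 4
  d = 19: φ(19) · d(589/19) = 18 · 2 = 36
  d = 31: φ(31) · d(589/31) = 30 · 2 = 60
  d = 589: φ(589) · d(589/589) = 540 · 1 = 540
Summing: (φ * d)(589) = 4 + 36 + 60 + 540 = 640.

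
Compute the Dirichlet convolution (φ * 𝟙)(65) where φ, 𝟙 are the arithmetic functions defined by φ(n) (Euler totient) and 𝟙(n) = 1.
(φ * 𝟙)(65) = 65

Divisors of 65: [1, 5, 13, 65]. For each d | 65:
  d = 1: φ(1) · 𝟙(65/1) = 1 · 1 = 1
  d = 5: φ(5) · 𝟙(65/5) = 4 · 1 = 4
  d = 13: φ(13) · 𝟙(65/13) = 12 · 1 = 12
  d = 65: φ(65) · 𝟙(65/65) = 48 · 1 = 48
Summing: (φ * 𝟙)(65) = 1 + 4 + 12 + 48 = 65.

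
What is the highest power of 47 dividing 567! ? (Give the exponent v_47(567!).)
v_47(567!) = 12

Legendre's formula: v_p(n!) = Σ_{k ≥ 1} ⌊n / p^k⌋. For p = 47, n = 567, the terms are:
  ⌊567/47^1⌋ = ⌊567/47⌋ = 12
(the next term ⌊567/47^2⌋ = 0, terminating the sum). Summing: v_47(567!) = 12 = 12.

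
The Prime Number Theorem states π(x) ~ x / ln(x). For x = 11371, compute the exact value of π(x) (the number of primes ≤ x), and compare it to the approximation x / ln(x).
π(11371) = 1373;  x/ln(x) ≈ 1217.61;  relative error ≈ 11.32%.

Directly count primes up to 11371: π(11371) = 1373. The PNT approximation gives 11371/ln(11371) ≈ 11371/9.33882 ≈ 1217.61. Relative error (π(x) − x/ln(x)) / π(x) ≈ 11.32%; the approximation is known to undercount slightly (Li(x) is a better estimate).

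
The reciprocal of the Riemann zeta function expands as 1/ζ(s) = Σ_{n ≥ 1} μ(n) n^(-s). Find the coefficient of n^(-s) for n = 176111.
μ(176111) = 1

Factor n = 176111 = 13 · 19 · 23 · 31. μ(n) = 0 if any exponent ≥ 2 (not squarefree); otherwise μ(n) = (−1)^{ω(n)} where ω(n) is the number of distinct prime factors. Applying: μ(176111) = 1.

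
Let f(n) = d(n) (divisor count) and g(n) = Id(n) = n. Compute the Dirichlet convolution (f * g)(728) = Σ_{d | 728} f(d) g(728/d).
(d * Id)(728) = 3510

Divisors of 728: [1, 2, 4, 7, 8, 13, 14, 26, 28, 52, 56, 91, 104, 182, 364, 728]. For each d | 728:
  d = 1: d(1) · Id(728/1) = 1 · 728 = 728
  d = 2: d(2) · Id(728/2) = 2 · 364 = 728
  d = 4: d(4) · Id(728/4) = 3 · 182 = 546
  d = 7: d(7) · Id(728/7) = 2 · 104 = 208
  d = 8: d(8) · Id(728/8) = 4 · 91 = 364
  d = 13: d(13) · Id(728/13) = 2 · 56 = 112
  d = 14: d(14) · Id(728/14) = 4 · 52 = 208
  d = 26: d(26) · Id(728/26) = 4 · 28 = 112
  d = 28: d(28) · Id(728/28) = 6 · 26 = 156
  d = 52: d(52) · Id(728/52) = 6 · 14 = 84
  d = 56: d(56) · Id(728/56) = 8 · 13 = 104
  d = 91: d(91) · Id(728/91) = 4 · 8 = 32
  d = 104: d(104) · Id(728/104) = 8 · 7 = 56
  d = 182: d(182) · Id(728/182) = 8 · 4 = 32
  d = 364: d(364) · Id(728/364) = 12 · 2 = 24
  d = 728: d(728) · Id(728/728) = 16 · 1 = 16
Summing: (d * Id)(728) = 728 + 728 + 546 + 208 + 364 + 112 + 208 + 112 + 156 + 84 + 104 + 32 + 56 + 32 + 24 + 16 = 3510.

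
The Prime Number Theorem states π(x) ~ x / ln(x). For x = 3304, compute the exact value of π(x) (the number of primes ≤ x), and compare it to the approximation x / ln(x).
π(3304) = 464;  x/ln(x) ≈ 407.76;  relative error ≈ 12.12%.

Directly count primes up to 3304: π(3304) = 464. The PNT approximation gives 3304/ln(3304) ≈ 3304/8.10289 ≈ 407.76. Relative error (π(x) − x/ln(x)) / π(x) ≈ 12.12%; the approximation is known to undercount slightly (Li(x) is a better estimate).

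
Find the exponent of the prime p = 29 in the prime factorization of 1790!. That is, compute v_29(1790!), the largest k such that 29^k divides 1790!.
v_29(1790!) = 63

Legendre's formula: v_p(n!) = Σ_{k ≥ 1} ⌊n / p^k⌋. For p = 29, n = 1790, the terms are:
  ⌊1790/29^1⌋ = ⌊1790/29⌋ = 61
  ⌊1790/29^2⌋ = ⌊1790/841⌋ = 2
(the next term ⌊1790/29^3⌋ = 0, terminating the sum). Summing: v_29(1790!) = 61 + 2 = 63.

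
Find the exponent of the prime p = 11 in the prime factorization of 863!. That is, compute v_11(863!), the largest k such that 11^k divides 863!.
v_11(863!) = 85

Legendre's formula: v_p(n!) = Σ_{k ≥ 1} ⌊n / p^k⌋. For p = 11, n = 863, the terms are:
  ⌊863/11^1⌋ = ⌊863/11⌋ = 78
  ⌊863/11^2⌋ = ⌊863/121⌋ = 7
(the next term ⌊863/11^3⌋ = 0, terminating the sum). Summing: v_11(863!) = 78 + 7 = 85.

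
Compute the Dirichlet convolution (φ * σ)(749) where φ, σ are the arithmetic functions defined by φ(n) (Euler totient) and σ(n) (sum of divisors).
(φ * σ)(749) = 2996

Divisors of 749: [1, 7, 107, 749]. For each d | 749:
  d = 1: φ(1) · σ(749/1) = 1 · 864 = 864
  d = 7: φ(7) · σ(749/7) = 6 · 108 = 648
  d = 107: φ(107) · σ(749/107) = 106 · 8 = 848
  d = 749: φ(749) · σ(749/749) = 636 · 1 = 636
Summing: (φ * σ)(749) = 864 + 648 + 848 + 636 = 2996.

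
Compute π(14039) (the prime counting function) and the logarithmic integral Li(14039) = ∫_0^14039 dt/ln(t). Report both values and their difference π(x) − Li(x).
π(14039) = 1656;  Li(14039) ≈ 1676.34;  π(x) − Li(x) ≈ -20.34.

Direct count of primes ≤ 14039 gives π(14039) = 1656. Numerical evaluation of the logarithmic integral gives Li(14039) ≈ 1676.34. The difference π(x) − Li(x) ≈ -20.34 is typically negative for small/moderate x (Li(x) overestimates), though Littlewood's theorem shows this sign changes infinitely often.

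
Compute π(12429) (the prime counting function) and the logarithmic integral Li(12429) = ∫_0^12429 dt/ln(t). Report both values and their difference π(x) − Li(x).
π(12429) = 1483;  Li(12429) ≈ 1506.69;  π(x) − Li(x) ≈ -23.69.

Direct count of primes ≤ 12429 gives π(12429) = 1483. Numerical evaluation of the logarithmic integral gives Li(12429) ≈ 1506.69. The difference π(x) − Li(x) ≈ -23.69 is typically negative for small/moderate x (Li(x) overestimates), though Littlewood's theorem shows this sign changes infinitely often.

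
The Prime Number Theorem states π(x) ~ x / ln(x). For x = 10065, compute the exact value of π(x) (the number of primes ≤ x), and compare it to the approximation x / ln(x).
π(10065) = 1234;  x/ln(x) ≈ 1092.03;  relative error ≈ 11.51%.

Directly count primes up to 10065: π(10065) = 1234. The PNT approximation gives 10065/ln(10065) ≈ 10065/9.21682 ≈ 1092.03. Relative error (π(x) − x/ln(x)) / π(x) ≈ 11.51%; the approximation is known to undercount slightly (Li(x) is a better estimate).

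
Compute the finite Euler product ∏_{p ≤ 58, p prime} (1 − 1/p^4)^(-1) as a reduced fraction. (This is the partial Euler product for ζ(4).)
∏ = 750937919501355467062347671738968589096863062629/693820677147413996973765862820413440000000000000

The primes p ≤ 58 are [2, 3, 5, 7, 11, 13, 17, 19, 23, 29, 31, 37, 41, 43, 47, 53]. For each prime, (1 − 1/p^4)^(-1) = p^4 / (p^4 − 1). The product is (1 − 1/2^4)^(-1), (1 − 1/3^4)^(-1), (1 − 1/5^4)^(-1), (1 − 1/7^4)^(-1), (1 − 1/11^4)^(-1), (1 − 1/13^4)^(-1), (1 − 1/17^4)^(-1), (1 − 1/19^4)^(-1), (1 − 1/23^4)^(-1), (1 − 1/29^4)^(-1), (1 − 1/31^4)^(-1), (1 − 1/37^4)^(-1), (1 − 1/41^4)^(-1), (1 − 1/43^4)^(-1), (1 − 1/47^4)^(-1), (1 − 1/53^4)^(-1) = ∏ p^4 / (p^4 − 1) = 750937919501355467062347671738968589096863062629/693820677147413996973765862820413440000000000000.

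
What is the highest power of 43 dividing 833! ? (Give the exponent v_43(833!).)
v_43(833!) = 19

Legendre's formula: v_p(n!) = Σ_{k ≥ 1} ⌊n / p^k⌋. For p = 43, n = 833, the terms are:
  ⌊833/43^1⌋ = ⌊833/43⌋ = 19
(the next term ⌊833/43^2⌋ = 0, terminating the sum). Summing: v_43(833!) = 19 = 19.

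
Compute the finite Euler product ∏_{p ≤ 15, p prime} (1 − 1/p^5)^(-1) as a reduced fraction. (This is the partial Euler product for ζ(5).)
∏ = 2548391272552125/2457639696903844

The primes p ≤ 15 are [2, 3, 5, 7, 11, 13]. For each prime, (1 − 1/p^5)^(-1) = p^5 / (p^5 − 1). The product is (1 − 1/2^5)^(-1), (1 − 1/3^5)^(-1), (1 − 1/5^5)^(-1), (1 − 1/7^5)^(-1), (1 − 1/11^5)^(-1), (1 − 1/13^5)^(-1) = ∏ p^5 / (p^5 − 1) = 2548391272552125/2457639696903844.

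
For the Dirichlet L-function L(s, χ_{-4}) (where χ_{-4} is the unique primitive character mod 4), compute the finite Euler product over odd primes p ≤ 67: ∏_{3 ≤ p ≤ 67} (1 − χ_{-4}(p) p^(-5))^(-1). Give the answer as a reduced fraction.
∏ = 37979204647637350516760877329690181347337250286656304892593349955377546774080367593893487696930042429/38125690090169221251718118687086971940856605396725095947148046662410194981822835725803035469807616000

The odd primes p ≤ 67 are [3, 5, 7, 11, 13, 17, 19, 23, 29, 31, 37, 41, 43, 47, 53, 59, 61, 67]. For each, χ(p) = 1 if p ≡ 1 mod 4, χ(p) = −1 if p ≡ 3 mod 4. Taking (1 − χ(p)/p^5)^(-1) = p^5/(p^5 − χ(p)): (1 − (-1)/3^5)^(-1) · (1 − (1)/5^5)^(-1) · (1 − (-1)/7^5)^(-1) · (1 − (-1)/11^5)^(-1) · (1 − (1)/13^5)^(-1) · (1 − (1)/17^5)^(-1) · (1 − (-1)/19^5)^(-1) · (1 − (-1)/23^5)^(-1) · (1 − (1)/29^5)^(-1) · (1 − (-1)/31^5)^(-1) · (1 − (1)/37^5)^(-1) · (1 − (1)/41^5)^(-1) · (1 − (-1)/43^5)^(-1) · (1 − (-1)/47^5)^(-1) · (1 − (1)/53^5)^(-1) · (1 − (-1)/59^5)^(-1) · (1 − (1)/61^5)^(-1) · (1 − (-1)/67^5)^(-1) = 37979204647637350516760877329690181347337250286656304892593349955377546774080367593893487696930042429/38125690090169221251718118687086971940856605396725095947148046662410194981822835725803035469807616000.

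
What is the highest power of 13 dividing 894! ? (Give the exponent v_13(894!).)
v_13(894!) = 73

Legendre's formula: v_p(n!) = Σ_{k ≥ 1} ⌊n / p^k⌋. For p = 13, n = 894, the terms are:
  ⌊894/13^1⌋ = ⌊894/13⌋ = 68
  ⌊894/13^2⌋ = ⌊894/169⌋ = 5
(the next term ⌊894/13^3⌋ = 0, terminating the sum). Summing: v_13(894!) = 68 + 5 = 73.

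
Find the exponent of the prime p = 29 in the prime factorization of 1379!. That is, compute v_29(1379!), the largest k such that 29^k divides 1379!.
v_29(1379!) = 48

Legendre's formula: v_p(n!) = Σ_{k ≥ 1} ⌊n / p^k⌋. For p = 29, n = 1379, the terms are:
  ⌊1379/29^1⌋ = ⌊1379/29⌋ = 47
  ⌊1379/29^2⌋ = ⌊1379/841⌋ = 1
(the next term ⌊1379/29^3⌋ = 0, terminating the sum). Summing: v_29(1379!) = 47 + 1 = 48.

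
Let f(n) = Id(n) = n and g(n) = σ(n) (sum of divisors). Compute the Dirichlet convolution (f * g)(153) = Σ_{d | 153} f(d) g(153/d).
(Id * σ)(153) = 1190

Divisors of 153: [1, 3, 9, 17, 51, 153]. For each d | 153:
  d = 1: Id(1) · σ(153/1) = 1 · 234 = 234
  d = 3: Id(3) · σ(153/3) = 3 · 72 = 216
  d = 9: Id(9) · σ(153/9) = 9 · 18 = 162
  d = 17: Id(17) · σ(153/17) = 17 · 13 = 221
  d = 51: Id(51) · σ(153/51) = 51 · 4 = 204
  d = 153: Id(153) · σ(153/153) = 153 · 1 = 153
Summing: (Id * σ)(153) = 234 + 216 + 162 + 221 + 204 + 153 = 1190.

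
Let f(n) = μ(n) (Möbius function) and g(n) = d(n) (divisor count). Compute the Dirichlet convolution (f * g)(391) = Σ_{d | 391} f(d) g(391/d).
(μ * d)(391) = 1

Divisors of 391: [1, 17, 23, 391]. For each d | 391:
  d = 1: μ(1) · d(391/1) = 1 · 4 = 4
  d = 17: μ(17) · d(391/17) = -1 · 2 = -2
  d = 23: μ(23) · d(391/23) = -1 · 2 = -2
  d = 391: μ(391) · d(391/391) = 1 · 1 = 1
Summing: (μ * d)(391) = 4 + -2 + -2 + 1 = 1.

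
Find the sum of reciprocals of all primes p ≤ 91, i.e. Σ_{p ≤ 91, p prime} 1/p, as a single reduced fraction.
Σ 1/p = 42605658161771733665696611824842057/23768741896345550770650537601358310

π(91) = 24, so the primes ≤ 91 are [2, 3, 5, 7, 11, 13, 17, 19, 23, 29, 31, 37, 41, 43, 47, 53, 59, 61, 67, 71, 73, 79, 83, 89]. Summing 1/p over these primes: 42605658161771733665696611824842057/23768741896345550770650537601358310 ≈ 1.7925. Mertens estimate ln ln(91) + 0.2615 ≈ 1.7680.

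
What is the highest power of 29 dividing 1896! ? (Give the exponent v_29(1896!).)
v_29(1896!) = 67

Legendre's formula: v_p(n!) = Σ_{k ≥ 1} ⌊n / p^k⌋. For p = 29, n = 1896, the terms are:
  ⌊1896/29^1⌋ = ⌊1896/29⌋ = 65
  ⌊1896/29^2⌋ = ⌊1896/841⌋ = 2
(the next term ⌊1896/29^3⌋ = 0, terminating the sum). Summing: v_29(1896!) = 65 + 2 = 67.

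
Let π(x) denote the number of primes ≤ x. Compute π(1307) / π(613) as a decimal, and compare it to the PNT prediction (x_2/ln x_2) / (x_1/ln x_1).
π(1307)/π(613) = 214/112 ≈ 1.9107;  PNT prediction ≈ 1.9072.

π(613) = 112 and π(1307) = 214, so π(1307)/π(613) ≈ 1.9107. The PNT-predicted ratio is (1307/ln(1307)) / (613/ln(613)) ≈ 1.9072. The two agree to within a few percent, as expected.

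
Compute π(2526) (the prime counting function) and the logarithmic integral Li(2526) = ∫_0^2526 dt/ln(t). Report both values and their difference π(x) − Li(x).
π(2526) = 369;  Li(2526) ≈ 382.93;  π(x) − Li(x) ≈ -13.93.

Direct count of primes ≤ 2526 gives π(2526) = 369. Numerical evaluation of the logarithmic integral gives Li(2526) ≈ 382.93. The difference π(x) − Li(x) ≈ -13.93 is typically negative for small/moderate x (Li(x) overestimates), though Littlewood's theorem shows this sign changes infinitely often.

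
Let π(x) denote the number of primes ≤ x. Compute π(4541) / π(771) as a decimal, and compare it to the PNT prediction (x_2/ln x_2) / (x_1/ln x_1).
π(4541)/π(771) = 615/136 ≈ 4.5221;  PNT prediction ≈ 4.6495.

π(771) = 136 and π(4541) = 615, so π(4541)/π(771) ≈ 4.5221. The PNT-predicted ratio is (4541/ln(4541)) / (771/ln(771)) ≈ 4.6495. The two agree to within a few percent, as expected.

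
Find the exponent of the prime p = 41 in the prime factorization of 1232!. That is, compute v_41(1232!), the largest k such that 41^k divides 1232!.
v_41(1232!) = 30

Legendre's formula: v_p(n!) = Σ_{k ≥ 1} ⌊n / p^k⌋. For p = 41, n = 1232, the terms are:
  ⌊1232/41^1⌋ = ⌊1232/41⌋ = 30
(the next term ⌊1232/41^2⌋ = 0, terminating the sum). Summing: v_41(1232!) = 30 = 30.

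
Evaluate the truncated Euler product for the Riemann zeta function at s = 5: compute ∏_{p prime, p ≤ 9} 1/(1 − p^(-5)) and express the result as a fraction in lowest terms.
∏ = 8508543750/8205616331

The primes p ≤ 9 are [2, 3, 5, 7]. For each prime, (1 − 1/p^5)^(-1) = p^5 / (p^5 − 1). The product is (1 − 1/2^5)^(-1), (1 − 1/3^5)^(-1), (1 − 1/5^5)^(-1), (1 − 1/7^5)^(-1) = ∏ p^5 / (p^5 − 1) = 8508543750/8205616331.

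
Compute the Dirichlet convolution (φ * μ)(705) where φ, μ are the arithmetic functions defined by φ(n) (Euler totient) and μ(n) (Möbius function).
(φ * μ)(705) = 135

Divisors of 705: [1, 3, 5, 15, 47, 141, 235, 705]. For each d | 705:
  d = 1: φ(1) · μ(705/1) = 1 · -1 = -1
  d = 3: φ(3) · μ(705/3) = 2 · 1 = 2
  d = 5: φ(5) · μ(705/5) = 4 · 1 = 4
  d = 15: φ(15) · μ(705/15) = 8 · -1 = -8
  d = 47: φ(47) · μ(705/47) = 46 · 1 = 46
  d = 141: φ(141) · μ(705/141) = 92 · -1 = -92
  d = 235: φ(235) · μ(705/235) = 184 · -1 = -184
  d = 705: φ(705) · μ(705/705) = 368 · 1 = 368
Summing: (φ * μ)(705) = -1 + 2 + 4 + -8 + 46 + -92 + -184 + 368 = 135.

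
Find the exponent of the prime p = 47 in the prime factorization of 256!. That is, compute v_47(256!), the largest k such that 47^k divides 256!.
v_47(256!) = 5

Legendre's formula: v_p(n!) = Σ_{k ≥ 1} ⌊n / p^k⌋. For p = 47, n = 256, the terms are:
  ⌊256/47^1⌋ = ⌊256/47⌋ = 5
(the next term ⌊256/47^2⌋ = 0, terminating the sum). Summing: v_47(256!) = 5 = 5.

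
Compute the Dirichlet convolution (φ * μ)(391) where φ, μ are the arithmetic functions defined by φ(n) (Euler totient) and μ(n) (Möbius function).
(φ * μ)(391) = 315

Divisors of 391: [1, 17, 23, 391]. For each d | 391:
  d = 1: φ(1) · μ(391/1) = 1 · 1 = 1
  d = 17: φ(17) · μ(391/17) = 16 · -1 = -16
  d = 23: φ(23) · μ(391/23) = 22 · -1 = -22
  d = 391: φ(391) · μ(391/391) = 352 · 1 = 352
Summing: (φ * μ)(391) = 1 + -16 + -22 + 352 = 315.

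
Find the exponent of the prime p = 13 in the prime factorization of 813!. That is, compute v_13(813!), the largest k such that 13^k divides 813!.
v_13(813!) = 66

Legendre's formula: v_p(n!) = Σ_{k ≥ 1} ⌊n / p^k⌋. For p = 13, n = 813, the terms are:
  ⌊813/13^1⌋ = ⌊813/13⌋ = 62
  ⌊813/13^2⌋ = ⌊813/169⌋ = 4
(the next term ⌊813/13^3⌋ = 0, terminating the sum). Summing: v_13(813!) = 62 + 4 = 66.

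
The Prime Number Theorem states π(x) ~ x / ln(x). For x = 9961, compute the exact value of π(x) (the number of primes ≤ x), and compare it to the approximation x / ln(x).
π(9961) = 1227;  x/ln(x) ≈ 1081.96;  relative error ≈ 11.82%.

Directly count primes up to 9961: π(9961) = 1227. The PNT approximation gives 9961/ln(9961) ≈ 9961/9.20643 ≈ 1081.96. Relative error (π(x) − x/ln(x)) / π(x) ≈ 11.82%; the approximation is known to undercount slightly (Li(x) is a better estimate).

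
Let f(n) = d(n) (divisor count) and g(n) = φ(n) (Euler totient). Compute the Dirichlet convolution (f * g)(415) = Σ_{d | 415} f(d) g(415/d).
(d * φ)(415) = 504

Divisors of 415: [1, 5, 83, 415]. For each d | 415:
  d = 1: d(1) · φ(415/1) = 1 · 328 = 328
  d = 5: d(5) · φ(415/5) = 2 · 82 = 164
  d = 83: d(83) · φ(415/83) = 2 · 4 = 8
  d = 415: d(415) · φ(415/415) = 4 · 1 = 4
Summing: (d * φ)(415) = 328 + 164 + 8 + 4 = 504.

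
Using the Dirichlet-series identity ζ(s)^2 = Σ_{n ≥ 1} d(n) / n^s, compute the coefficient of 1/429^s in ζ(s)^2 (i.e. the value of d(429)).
d(429) = 8

ζ(s)^2 = (Σ 1/m^s)(Σ 1/k^s). The coefficient of 1/n^s in the product is the number of ordered pairs (m, k) with mk = n, which equals d(n). For n = 429, divisors are [1, 3, 11, 13, 33, 39, 143, 429], so d(429) = 8.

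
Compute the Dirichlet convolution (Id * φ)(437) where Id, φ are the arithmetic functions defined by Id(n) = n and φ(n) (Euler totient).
(Id * φ)(437) = 1665

Divisors of 437: [1, 19, 23, 437]. For each d | 437:
  d = 1: Id(1) · φ(437/1) = 1 · 396 = 396
  d = 19: Id(19) · φ(437/19) = 19 · 22 = 418
  d = 23: Id(23) · φ(437/23) = 23 · 18 = 414
  d = 437: Id(437) · φ(437/437) = 437 · 1 = 437
Summing: (Id * φ)(437) = 396 + 418 + 414 + 437 = 1665.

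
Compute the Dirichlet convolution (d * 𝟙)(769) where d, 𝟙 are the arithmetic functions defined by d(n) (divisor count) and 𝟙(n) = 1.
(d * 𝟙)(769) = 3

Divisors of 769: [1, 769]. For each d | 769:
  d = 1: d(1) · 𝟙(769/1) = 1 · 1 = 1
  d = 769: d(769) · 𝟙(769/769) = 2 · 1 = 2
Summing: (d * 𝟙)(769) = 1 + 2 = 3.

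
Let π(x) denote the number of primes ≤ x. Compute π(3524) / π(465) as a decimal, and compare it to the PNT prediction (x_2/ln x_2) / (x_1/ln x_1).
π(3524)/π(465) = 491/90 ≈ 5.4556;  PNT prediction ≈ 5.6992.

π(465) = 90 and π(3524) = 491, so π(3524)/π(465) ≈ 5.4556. The PNT-predicted ratio is (3524/ln(3524)) / (465/ln(465)) ≈ 5.6992. The two agree to within a few percent, as expected.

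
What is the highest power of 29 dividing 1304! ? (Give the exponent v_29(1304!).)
v_29(1304!) = 45

Legendre's formula: v_p(n!) = Σ_{k ≥ 1} ⌊n / p^k⌋. For p = 29, n = 1304, the terms are:
  ⌊1304/29^1⌋ = ⌊1304/29⌋ = 44
  ⌊1304/29^2⌋ = ⌊1304/841⌋ = 1
(the next term ⌊1304/29^3⌋ = 0, terminating the sum). Summing: v_29(1304!) = 44 + 1 = 45.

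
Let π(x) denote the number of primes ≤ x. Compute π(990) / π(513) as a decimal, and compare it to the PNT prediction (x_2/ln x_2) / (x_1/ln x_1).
π(990)/π(513) = 166/97 ≈ 1.7113;  PNT prediction ≈ 1.7459.

π(513) = 97 and π(990) = 166, so π(990)/π(513) ≈ 1.7113. The PNT-predicted ratio is (990/ln(990)) / (513/ln(513)) ≈ 1.7459. The two agree to within a few percent, as expected.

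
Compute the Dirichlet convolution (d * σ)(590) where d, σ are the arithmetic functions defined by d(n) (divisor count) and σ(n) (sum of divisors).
(d * σ)(590) = 2480

Divisors of 590: [1, 2, 5, 10, 59, 118, 295, 590]. For each d | 590:
  d = 1: d(1) · σ(590/1) = 1 · 1080 = 1080
  d = 2: d(2) · σ(590/2) = 2 · 360 = 720
  d = 5: d(5) · σ(590/5) = 2 · 180 = 360
  d = 10: d(10) · σ(590/10) = 4 · 60 = 240
  d = 59: d(59) · σ(590/59) = 2 · 18 = 36
  d = 118: d(118) · σ(590/118) = 4 · 6 = 24
  d = 295: d(295) · σ(590/295) = 4 · 3 = 12
  d = 590: d(590) · σ(590/590) = 8 · 1 = 8
Summing: (d * σ)(590) = 1080 + 720 + 360 + 240 + 36 + 24 + 12 + 8 = 2480.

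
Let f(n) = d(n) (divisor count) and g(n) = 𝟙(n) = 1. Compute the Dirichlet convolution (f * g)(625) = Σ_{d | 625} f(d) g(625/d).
(d * 𝟙)(625) = 15

Divisors of 625: [1, 5, 25, 125, 625]. For each d | 625:
  d = 1: d(1) · 𝟙(625/1) = 1 · 1 = 1
  d = 5: d(5) · 𝟙(625/5) = 2 · 1 = 2
  d = 25: d(25) · 𝟙(625/25) = 3 · 1 = 3
  d = 125: d(125) · 𝟙(625/125) = 4 · 1 = 4
  d = 625: d(625) · 𝟙(625/625) = 5 · 1 = 5
Summing: (d * 𝟙)(625) = 1 + 2 + 3 + 4 + 5 = 15.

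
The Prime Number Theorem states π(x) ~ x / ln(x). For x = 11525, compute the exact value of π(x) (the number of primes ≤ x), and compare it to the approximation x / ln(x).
π(11525) = 1389;  x/ln(x) ≈ 1232.32;  relative error ≈ 11.28%.

Directly count primes up to 11525: π(11525) = 1389. The PNT approximation gives 11525/ln(11525) ≈ 11525/9.35227 ≈ 1232.32. Relative error (π(x) − x/ln(x)) / π(x) ≈ 11.28%; the approximation is known to undercount slightly (Li(x) is a better estimate).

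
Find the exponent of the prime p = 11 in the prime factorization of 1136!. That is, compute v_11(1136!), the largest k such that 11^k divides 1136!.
v_11(1136!) = 112

Legendre's formula: v_p(n!) = Σ_{k ≥ 1} ⌊n / p^k⌋. For p = 11, n = 1136, the terms are:
  ⌊1136/11^1⌋ = ⌊1136/11⌋ = 103
  ⌊1136/11^2⌋ = ⌊1136/121⌋ = 9
(the next term ⌊1136/11^3⌋ = 0, terminating the sum). Summing: v_11(1136!) = 103 + 9 = 112.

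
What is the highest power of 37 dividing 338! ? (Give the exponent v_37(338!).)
v_37(338!) = 9

Legendre's formula: v_p(n!) = Σ_{k ≥ 1} ⌊n / p^k⌋. For p = 37, n = 338, the terms are:
  ⌊338/37^1⌋ = ⌊338/37⌋ = 9
(the next term ⌊338/37^2⌋ = 0, terminating the sum). Summing: v_37(338!) = 9 = 9.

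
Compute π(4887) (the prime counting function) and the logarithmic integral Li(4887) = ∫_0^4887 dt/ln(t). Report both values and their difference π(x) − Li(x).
π(4887) = 653;  Li(4887) ≈ 671.00;  π(x) − Li(x) ≈ -18.00.

Direct count of primes ≤ 4887 gives π(4887) = 653. Numerical evaluation of the logarithmic integral gives Li(4887) ≈ 671.00. The difference π(x) − Li(x) ≈ -18.00 is typically negative for small/moderate x (Li(x) overestimates), though Littlewood's theorem shows this sign changes infinitely often.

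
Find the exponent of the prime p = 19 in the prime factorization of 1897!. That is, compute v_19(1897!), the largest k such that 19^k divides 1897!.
v_19(1897!) = 104

Legendre's formula: v_p(n!) = Σ_{k ≥ 1} ⌊n / p^k⌋. For p = 19, n = 1897, the terms are:
  ⌊1897/19^1⌋ = ⌊1897/19⌋ = 99
  ⌊1897/19^2⌋ = ⌊1897/361⌋ = 5
(the next term ⌊1897/19^3⌋ = 0, terminating the sum). Summing: v_19(1897!) = 99 + 5 = 104.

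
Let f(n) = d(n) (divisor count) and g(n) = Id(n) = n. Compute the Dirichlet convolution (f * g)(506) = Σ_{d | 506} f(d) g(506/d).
(d * Id)(506) = 1300

Divisors of 506: [1, 2, 11, 22, 23, 46, 253, 506]. For each d | 506:
  d = 1: d(1) · Id(506/1) = 1 · 506 = 506
  d = 2: d(2) · Id(506/2) = 2 · 253 = 506
  d = 11: d(11) · Id(506/11) = 2 · 46 = 92
  d = 22: d(22) · Id(506/22) = 4 · 23 = 92
  d = 23: d(23) · Id(506/23) = 2 · 22 = 44
  d = 46: d(46) · Id(506/46) = 4 · 11 = 44
  d = 253: d(253) · Id(506/253) = 4 · 2 = 8
  d = 506: d(506) · Id(506/506) = 8 · 1 = 8
Summing: (d * Id)(506) = 506 + 506 + 92 + 92 + 44 + 44 + 8 + 8 = 1300.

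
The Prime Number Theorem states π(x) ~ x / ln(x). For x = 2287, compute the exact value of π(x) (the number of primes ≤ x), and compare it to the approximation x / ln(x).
π(2287) = 340;  x/ln(x) ≈ 295.67;  relative error ≈ 13.04%.

Directly count primes up to 2287: π(2287) = 340. The PNT approximation gives 2287/ln(2287) ≈ 2287/7.73500 ≈ 295.67. Relative error (π(x) − x/ln(x)) / π(x) ≈ 13.04%; the approximation is known to undercount slightly (Li(x) is a better estimate).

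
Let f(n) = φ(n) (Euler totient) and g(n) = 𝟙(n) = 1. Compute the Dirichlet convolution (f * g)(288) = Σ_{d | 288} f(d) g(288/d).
(φ * 𝟙)(288) = 288

Divisors of 288: [1, 2, 3, 4, 6, 8, 9, 12, 16, 18, 24, 32, 36, 48, 72, 96, 144, 288]. For each d | 288:
  d = 1: φ(1) · 𝟙(288/1) = 1 · 1 = 1
  d = 2: φ(2) · 𝟙(288/2) = 1 · 1 = 1
  d = 3: φ(3) · 𝟙(288/3) = 2 · 1 = 2
  d = 4: φ(4) · 𝟙(288/4) = 2 · 1 = 2
  d = 6: φ(6) · 𝟙(288/6) = 2 · 1 = 2
  d = 8: φ(8) · 𝟙(288/8) = 4 · 1 = 4
  d = 9: φ(9) · 𝟙(288/9) = 6 · 1 = 6
  d = 12: φ(12) · 𝟙(288/12) = 4 · 1 = 4
  d = 16: φ(16) · 𝟙(288/16) = 8 · 1 = 8
  d = 18: φ(18) · 𝟙(288/18) = 6 · 1 = 6
  d = 24: φ(24) · 𝟙(288/24) = 8 · 1 = 8
  d = 32: φ(32) · 𝟙(288/32) = 16 · 1 = 16
  d = 36: φ(36) · 𝟙(288/36) = 12 · 1 = 12
  d = 48: φ(48) · 𝟙(288/48) = 16 · 1 = 16
  d = 72: φ(72) · 𝟙(288/72) = 24 · 1 = 24
  d = 96: φ(96) · 𝟙(288/96) = 32 · 1 = 32
  d = 144: φ(144) · 𝟙(288/144) = 48 · 1 = 48
  d = 288: φ(288) · 𝟙(288/288) = 96 · 1 = 96
Summing: (φ * 𝟙)(288) = 1 + 1 + 2 + 2 + 2 + 4 + 6 + 4 + 8 + 6 + 8 + 16 + 12 + 16 + 24 + 32 + 48 + 96 = 288.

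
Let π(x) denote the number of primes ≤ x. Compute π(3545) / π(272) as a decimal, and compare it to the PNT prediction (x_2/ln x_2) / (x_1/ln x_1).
π(3545)/π(272) = 496/58 ≈ 8.5517;  PNT prediction ≈ 8.9390.

π(272) = 58 and π(3545) = 496, so π(3545)/π(272) ≈ 8.5517. The PNT-predicted ratio is (3545/ln(3545)) / (272/ln(272)) ≈ 8.9390. The two agree to within a few percent, as expected.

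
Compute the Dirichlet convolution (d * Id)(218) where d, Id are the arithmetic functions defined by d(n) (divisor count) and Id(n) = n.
(d * Id)(218) = 444

Divisors of 218: [1, 2, 109, 218]. For each d | 218:
  d = 1: d(1) · Id(218/1) = 1 · 218 = 218
  d = 2: d(2) · Id(218/2) = 2 · 109 = 218
  d = 109: d(109) · Id(218/109) = 2 · 2 = 4
  d = 218: d(218) · Id(218/218) = 4 · 1 = 4
Summing: (d * Id)(218) = 218 + 218 + 4 + 4 = 444.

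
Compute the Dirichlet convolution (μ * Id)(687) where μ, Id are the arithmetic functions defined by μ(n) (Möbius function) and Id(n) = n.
(μ * Id)(687) = 456

Divisors of 687: [1, 3, 229, 687]. For each d | 687:
  d = 1: μ(1) · Id(687/1) = 1 · 687 = 687
  d = 3: μ(3) · Id(687/3) = -1 · 229 = -229
  d = 229: μ(229) · Id(687/229) = -1 · 3 = -3
  d = 687: μ(687) · Id(687/687) = 1 · 1 = 1
Summing: (μ * Id)(687) = 687 + -229 + -3 + 1 = 456.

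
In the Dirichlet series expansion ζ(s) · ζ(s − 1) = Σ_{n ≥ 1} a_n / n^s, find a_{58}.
σ(58) = 90

In the product (Σ m^0/m^s)(Σ k / k^s) = Σ (Σ_{d | n} d) / n^s, the coefficient of 1/n^s is σ(n) = Σ_{d | n} d. For n = 58, divisors are [1, 2, 29, 58]; summing: σ(58) = 90.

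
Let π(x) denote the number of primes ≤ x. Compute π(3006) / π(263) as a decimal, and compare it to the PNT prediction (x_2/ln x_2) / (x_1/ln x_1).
π(3006)/π(263) = 431/56 ≈ 7.6964;  PNT prediction ≈ 7.9527.

π(263) = 56 and π(3006) = 431, so π(3006)/π(263) ≈ 7.6964. The PNT-predicted ratio is (3006/ln(3006)) / (263/ln(263)) ≈ 7.9527. The two agree to within a few percent, as expected.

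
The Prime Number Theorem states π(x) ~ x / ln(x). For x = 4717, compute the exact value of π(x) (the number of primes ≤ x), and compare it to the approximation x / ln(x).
π(4717) = 635;  x/ln(x) ≈ 557.64;  relative error ≈ 12.18%.

Directly count primes up to 4717: π(4717) = 635. The PNT approximation gives 4717/ln(4717) ≈ 4717/8.45893 ≈ 557.64. Relative error (π(x) − x/ln(x)) / π(x) ≈ 12.18%; the approximation is known to undercount slightly (Li(x) is a better estimate).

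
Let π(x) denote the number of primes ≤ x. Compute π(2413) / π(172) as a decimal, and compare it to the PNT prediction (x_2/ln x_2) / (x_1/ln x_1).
π(2413)/π(172) = 358/39 ≈ 9.1795;  PNT prediction ≈ 9.2718.

π(172) = 39 and π(2413) = 358, so π(2413)/π(172) ≈ 9.1795. The PNT-predicted ratio is (2413/ln(2413)) / (172/ln(172)) ≈ 9.2718. The two agree to within a few percent, as expected.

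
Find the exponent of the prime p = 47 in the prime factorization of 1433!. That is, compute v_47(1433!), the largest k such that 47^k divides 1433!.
v_47(1433!) = 30

Legendre's formula: v_p(n!) = Σ_{k ≥ 1} ⌊n / p^k⌋. For p = 47, n = 1433, the terms are:
  ⌊1433/47^1⌋ = ⌊1433/47⌋ = 30
(the next term ⌊1433/47^2⌋ = 0, terminating the sum). Summing: v_47(1433!) = 30 = 30.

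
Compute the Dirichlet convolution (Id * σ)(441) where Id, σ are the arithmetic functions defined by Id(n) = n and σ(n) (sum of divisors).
(Id * σ)(441) = 5508

Divisors of 441: [1, 3, 7, 9, 21, 49, 63, 147, 441]. For each d | 441:
  d = 1: Id(1) · σ(441/1) = 1 · 741 = 741
  d = 3: Id(3) · σ(441/3) = 3 · 228 = 684
  d = 7: Id(7) · σ(441/7) = 7 · 104 = 728
  d = 9: Id(9) · σ(441/9) = 9 · 57 = 513
  d = 21: Id(21) · σ(441/21) = 21 · 32 = 672
  d = 49: Id(49) · σ(441/49) = 49 · 13 = 637
  d = 63: Id(63) · σ(441/63) = 63 · 8 = 504
  d = 147: Id(147) · σ(441/147) = 147 · 4 = 588
  d = 441: Id(441) · σ(441/441) = 441 · 1 = 441
Summing: (Id * σ)(441) = 741 + 684 + 728 + 513 + 672 + 637 + 504 + 588 + 441 = 5508.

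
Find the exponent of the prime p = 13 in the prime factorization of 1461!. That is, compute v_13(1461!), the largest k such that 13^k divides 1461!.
v_13(1461!) = 120

Legendre's formula: v_p(n!) = Σ_{k ≥ 1} ⌊n / p^k⌋. For p = 13, n = 1461, the terms are:
  ⌊1461/13^1⌋ = ⌊1461/13⌋ = 112
  ⌊1461/13^2⌋ = ⌊1461/169⌋ = 8
(the next term ⌊1461/13^3⌋ = 0, terminating the sum). Summing: v_13(1461!) = 112 + 8 = 120.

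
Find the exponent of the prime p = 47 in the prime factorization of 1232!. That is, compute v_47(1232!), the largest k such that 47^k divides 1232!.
v_47(1232!) = 26

Legendre's formula: v_p(n!) = Σ_{k ≥ 1} ⌊n / p^k⌋. For p = 47, n = 1232, the terms are:
  ⌊1232/47^1⌋ = ⌊1232/47⌋ = 26
(the next term ⌊1232/47^2⌋ = 0, terminating the sum). Summing: v_47(1232!) = 26 = 26.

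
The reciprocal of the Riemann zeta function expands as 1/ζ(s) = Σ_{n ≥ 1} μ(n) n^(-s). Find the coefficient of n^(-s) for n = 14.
μ(14) = 1

Factor n = 14 = 2 · 7. μ(n) = 0 if any exponent ≥ 2 (not squarefree); otherwise μ(n) = (−1)^{ω(n)} where ω(n) is the number of distinct prime factors. Applying: μ(14) = 1.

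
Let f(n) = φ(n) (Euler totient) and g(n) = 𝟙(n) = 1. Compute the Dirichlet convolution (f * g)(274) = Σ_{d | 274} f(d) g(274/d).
(φ * 𝟙)(274) = 274

Divisors of 274: [1, 2, 137, 274]. For each d | 274:
  d = 1: φ(1) · 𝟙(274/1) = 1 · 1 = 1
  d = 2: φ(2) · 𝟙(274/2) = 1 · 1 = 1
  d = 137: φ(137) · 𝟙(274/137) = 136 · 1 = 136
  d = 274: φ(274) · 𝟙(274/274) = 136 · 1 = 136
Summing: (φ * 𝟙)(274) = 1 + 1 + 136 + 136 = 274.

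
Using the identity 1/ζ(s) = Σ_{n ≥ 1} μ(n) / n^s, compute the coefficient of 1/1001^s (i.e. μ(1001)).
μ(1001) = -1

Factor n = 1001 = 7 · 11 · 13. μ(n) = 0 if any exponent ≥ 2 (not squarefree); otherwise μ(n) = (−1)^{ω(n)} where ω(n) is the number of distinct prime factors. Applying: μ(1001) = -1.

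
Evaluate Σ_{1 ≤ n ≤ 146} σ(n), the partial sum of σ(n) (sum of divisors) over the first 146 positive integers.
Σ_{n ≤ 146} σ(n) = 17588

Compute σ(n) for each 1 ≤ n ≤ 146: σ(1) = 1, σ(2) = 3, σ(3) = 4, σ(4) = 7, σ(5) = 6, σ(6) = 12, σ(7) = 8, σ(8) = 15, σ(9) = 13, σ(10) = 18, σ(11) = 12, σ(12) = 28, σ(13) = 14, σ(14) = 24, σ(15) = 24, σ(16) = 31, σ(17) = 18, σ(18) = 39, σ(19) = 20, σ(20) = 42, σ(21) = 32, σ(22) = 36, σ(23) = 24, σ(24) = 60, σ(25) = 31, σ(26) = 42, σ(27) = 40, σ(28) = 56, σ(29) = 30, σ(30) = 72, σ(31) = 32, σ(32) = 63, σ(33) = 48, σ(34) = 54, σ(35) = 48, σ(36) = 91, σ(37) = 38, σ(38) = 60, σ(39) = 56, σ(40) = 90, σ(41) = 42, σ(42) = 96, σ(43) = 44, σ(44) = 84, σ(45) = 78, σ(46) = 72, σ(47) = 48, σ(48) = 124, σ(49) = 57, σ(50) = 93, σ(51) = 72, σ(52) = 98, σ(53) = 54, σ(54) = 120, σ(55) = 72, σ(56) = 120, σ(57) = 80, σ(58) = 90, σ(59) = 60, σ(60) = 168, σ(61) = 62, σ(62) = 96, σ(63) = 104, σ(64) = 127, σ(65) = 84, σ(66) = 144, σ(67) = 68, σ(68) = 126, σ(69) = 96, σ(70) = 144, σ(71) = 72, σ(72) = 195, σ(73) = 74, σ(74) = 114, σ(75) = 124, σ(76) = 140, σ(77) = 96, σ(78) = 168, σ(79) = 80, σ(80) = 186, σ(81) = 121, σ(82) = 126, σ(83) = 84, σ(84) = 224, σ(85) = 108, σ(86) = 132, σ(87) = 120, σ(88) = 180, σ(89) = 90, σ(90) = 234, σ(91) = 112, σ(92) = 168, σ(93) = 128, σ(94) = 144, σ(95) = 120, σ(96) = 252, σ(97) = 98, σ(98) = 171, σ(99) = 156, σ(100) = 217, σ(101) = 102, σ(102) = 216, σ(103) = 104, σ(104) = 210, σ(105) = 192, σ(106) = 162, σ(107) = 108, σ(108) = 280, σ(109) = 110, σ(110) = 216, σ(111) = 152, σ(112) = 248, σ(113) = 114, σ(114) = 240, σ(115) = 144, σ(116) = 210, σ(117) = 182, σ(118) = 180, σ(119) = 144, σ(120) = 360, σ(121) = 133, σ(122) = 186, σ(123) = 168, σ(124) = 224, σ(125) = 156, σ(126) = 312, σ(127) = 128, σ(128) = 255, σ(129) = 176, σ(130) = 252, σ(131) = 132, σ(132) = 336, σ(133) = 160, σ(134) = 204, σ(135) = 240, σ(136) = 270, σ(137) = 138, σ(138) = 288, σ(139) = 140, σ(140) = 336, σ(141) = 192, σ(142) = 216, σ(143) = 168, σ(144) = 403, σ(145) = 180, σ(146) = 222. Summing all 146 values: 17588. (Average order: Σ_{n ≤ x} σ(n) ~ (π²/12) x². For x = 146, (π²/12)·146² ≈ 17531.71.)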